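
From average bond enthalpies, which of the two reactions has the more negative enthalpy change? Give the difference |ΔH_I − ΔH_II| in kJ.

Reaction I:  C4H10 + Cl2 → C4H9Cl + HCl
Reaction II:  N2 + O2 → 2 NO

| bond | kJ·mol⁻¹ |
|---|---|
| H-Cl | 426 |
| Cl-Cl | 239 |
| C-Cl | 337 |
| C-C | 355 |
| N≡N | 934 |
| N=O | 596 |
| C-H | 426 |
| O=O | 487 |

Reaction I, by 327 kJ

Reaction I:
  Bonds broken (reactants):
    C-C: 3 × 355 = 1065
    C-H: 10 × 426 = 4260
    Cl-Cl: 1 × 239 = 239
    Σ(broken) = 5564 kJ
  Bonds formed (products):
    C-C: 3 × 355 = 1065
    C-Cl: 1 × 337 = 337
    C-H: 9 × 426 = 3834
    H-Cl: 1 × 426 = 426
    Σ(formed) = 5662 kJ
  ΔH_I = 5564 − 5662 = −98 kJ
Reaction II:
  Bonds broken (reactants):
    N≡N: 1 × 934 = 934
    O=O: 1 × 487 = 487
    Σ(broken) = 1421 kJ
  Bonds formed (products):
    N=O: 2 × 596 = 1192
    Σ(formed) = 1192 kJ
  ΔH_II = 1421 − 1192 = +229 kJ
ΔH_I − ΔH_II = −327 kJ, so reaction I has the more negative ΔH; |ΔH_I − ΔH_II| = 327 kJ.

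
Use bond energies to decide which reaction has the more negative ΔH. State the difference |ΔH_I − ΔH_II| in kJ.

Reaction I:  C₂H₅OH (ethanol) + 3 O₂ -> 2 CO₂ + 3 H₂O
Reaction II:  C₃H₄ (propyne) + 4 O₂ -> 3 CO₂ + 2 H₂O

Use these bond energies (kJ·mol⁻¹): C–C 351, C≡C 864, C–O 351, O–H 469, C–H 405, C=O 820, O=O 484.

Reaction I:
  Bonds broken (reactants):
    C–C: 1 × 351 = 351
    C–H: 5 × 405 = 2025
    C–O: 1 × 351 = 351
    O–H: 1 × 469 = 469
    O=O: 3 × 484 = 1452
    Σ(broken) = 4648 kJ
  Bonds formed (products):
    C=O: 4 × 820 = 3280
    O–H: 6 × 469 = 2814
    Σ(formed) = 6094 kJ
  ΔH_I = 4648 − 6094 = −1446 kJ
Reaction II:
  Bonds broken (reactants):
    C≡C: 1 × 864 = 864
    C–C: 1 × 351 = 351
    C–H: 4 × 405 = 1620
    O=O: 4 × 484 = 1936
    Σ(broken) = 4771 kJ
  Bonds formed (products):
    C=O: 6 × 820 = 4920
    O–H: 4 × 469 = 1876
    Σ(formed) = 6796 kJ
  ΔH_II = 4771 − 6796 = −2025 kJ
ΔH_I − ΔH_II = +579 kJ, so reaction II has the more negative ΔH; |ΔH_I − ΔH_II| = 579 kJ.

Reaction II, by 579 kJ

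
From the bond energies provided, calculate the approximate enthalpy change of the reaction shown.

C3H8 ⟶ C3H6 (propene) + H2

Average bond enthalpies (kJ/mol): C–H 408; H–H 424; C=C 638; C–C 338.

Bonds broken (reactants):
  C–C: 2 × 338 = 676
  C–H: 8 × 408 = 3264
  Σ(broken) = 3940 kJ
Bonds formed (products):
  C–C: 1 × 338 = 338
  C–H: 6 × 408 = 2448
  C=C: 1 × 638 = 638
  H–H: 1 × 424 = 424
  Σ(formed) = 3848 kJ
ΔH = Σ(broken) − Σ(formed) = 3940 − 3848 = +92 kJ

ΔH ≈ +92 kJ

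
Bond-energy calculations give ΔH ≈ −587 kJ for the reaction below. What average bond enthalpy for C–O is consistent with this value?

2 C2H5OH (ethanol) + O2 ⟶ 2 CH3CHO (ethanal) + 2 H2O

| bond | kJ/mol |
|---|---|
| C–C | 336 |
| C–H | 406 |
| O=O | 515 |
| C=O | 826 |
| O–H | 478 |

Let D be the C–O bond energy.
Σ(broken) = 2×336 + 10×406 + 2×D + 2×478 + 1×515 = 6203 + 2D
Σ(formed) = 2×336 + 8×406 + 2×826 + 4×478 = 7484
ΔH = Σ(broken) − Σ(formed) = (6203 + 2D) − (7484) = −1281 + 2D
Setting this equal to −587 kJ gives 2D = 694, so D = 347 kJ/mol.

D(C–O) ≈ 347 kJ/mol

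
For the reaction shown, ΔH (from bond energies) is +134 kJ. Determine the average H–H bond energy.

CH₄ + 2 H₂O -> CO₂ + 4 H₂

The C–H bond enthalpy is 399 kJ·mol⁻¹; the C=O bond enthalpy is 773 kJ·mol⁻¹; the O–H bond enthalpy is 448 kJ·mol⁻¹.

D(H–H) ≈ 427 kJ/mol

Let D be the H–H bond energy.
Σ(broken) = 4×399 + 4×448 = 3388
Σ(formed) = 2×773 + 4×D = 1546 + 4D
ΔH = Σ(broken) − Σ(formed) = (3388) − (1546 + 4D) = +1842 − 4D
Setting this equal to +134 kJ gives 4D = 1708, so D = 427 kJ/mol.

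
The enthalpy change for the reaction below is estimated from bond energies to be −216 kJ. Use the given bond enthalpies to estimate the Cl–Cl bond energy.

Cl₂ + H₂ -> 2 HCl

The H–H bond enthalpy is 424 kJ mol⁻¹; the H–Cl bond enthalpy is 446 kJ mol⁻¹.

Let D be the Cl–Cl bond energy.
Σ(broken) = 1×D + 1×424 = 424 + D
Σ(formed) = 2×446 = 892
ΔH = Σ(broken) − Σ(formed) = (424 + D) − (892) = −468 + D
Setting this equal to −216 kJ gives D = 252 kJ/mol.

D(Cl–Cl) ≈ 252 kJ/mol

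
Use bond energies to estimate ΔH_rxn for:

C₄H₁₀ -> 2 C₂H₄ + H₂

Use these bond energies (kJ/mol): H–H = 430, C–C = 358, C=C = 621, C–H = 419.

ΔH ≈ +240 kJ

Bonds broken (reactants):
  C–C: 3 × 358 = 1074
  C–H: 10 × 419 = 4190
  Σ(broken) = 5264 kJ
Bonds formed (products):
  C–H: 8 × 419 = 3352
  C=C: 2 × 621 = 1242
  H–H: 1 × 430 = 430
  Σ(formed) = 5024 kJ
ΔH = Σ(broken) − Σ(formed) = 5264 − 5024 = +240 kJ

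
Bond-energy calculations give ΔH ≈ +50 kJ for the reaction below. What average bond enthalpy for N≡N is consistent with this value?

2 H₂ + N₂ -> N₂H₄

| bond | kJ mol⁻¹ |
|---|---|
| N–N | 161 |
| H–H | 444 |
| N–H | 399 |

D(N≡N) ≈ 919 kJ/mol

Let D be the N≡N bond energy.
Σ(broken) = 2×444 + 1×D = 888 + D
Σ(formed) = 4×399 + 1×161 = 1757
ΔH = Σ(broken) − Σ(formed) = (888 + D) − (1757) = −869 + D
Setting this equal to +50 kJ gives D = 919 kJ/mol.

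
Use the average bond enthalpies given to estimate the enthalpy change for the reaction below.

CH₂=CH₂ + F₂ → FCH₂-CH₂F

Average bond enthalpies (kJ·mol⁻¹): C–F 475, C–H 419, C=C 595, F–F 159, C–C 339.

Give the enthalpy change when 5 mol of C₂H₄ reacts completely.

Bonds broken (reactants):
  C–H: 4 × 419 = 1676
  C=C: 1 × 595 = 595
  F–F: 1 × 159 = 159
  Σ(broken) = 2430 kJ
Bonds formed (products):
  C–C: 1 × 339 = 339
  C–F: 2 × 475 = 950
  C–H: 4 × 419 = 1676
  Σ(formed) = 2965 kJ
ΔH = Σ(broken) − Σ(formed) = 2430 − 2965 = −535 kJ
For 5× the reaction as written: 5 × (−535) = −2675 kJ

ΔH = −2675 kJ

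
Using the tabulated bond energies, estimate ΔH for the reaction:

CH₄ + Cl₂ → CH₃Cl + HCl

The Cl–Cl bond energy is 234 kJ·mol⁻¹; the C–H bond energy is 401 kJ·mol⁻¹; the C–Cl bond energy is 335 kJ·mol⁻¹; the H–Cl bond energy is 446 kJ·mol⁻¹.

ΔH ≈ −146 kJ

Bonds broken (reactants):
  C–H: 4 × 401 = 1604
  Cl–Cl: 1 × 234 = 234
  Σ(broken) = 1838 kJ
Bonds formed (products):
  C–Cl: 1 × 335 = 335
  C–H: 3 × 401 = 1203
  H–Cl: 1 × 446 = 446
  Σ(formed) = 1984 kJ
ΔH = Σ(broken) − Σ(formed) = 1838 − 1984 = −146 kJ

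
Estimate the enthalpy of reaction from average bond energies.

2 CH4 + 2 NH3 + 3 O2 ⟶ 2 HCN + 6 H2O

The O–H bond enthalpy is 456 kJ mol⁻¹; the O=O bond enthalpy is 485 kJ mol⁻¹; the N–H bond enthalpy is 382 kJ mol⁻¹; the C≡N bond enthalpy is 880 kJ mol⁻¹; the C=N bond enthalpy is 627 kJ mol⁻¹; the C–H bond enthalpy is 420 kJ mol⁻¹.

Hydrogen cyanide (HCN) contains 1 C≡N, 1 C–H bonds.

Bonds broken (reactants):
  C–H: 8 × 420 = 3360
  N–H: 6 × 382 = 2292
  O=O: 3 × 485 = 1455
  Σ(broken) = 7107 kJ
Bonds formed (products):
  C≡N: 2 × 880 = 1760
  C–H: 2 × 420 = 840
  O–H: 12 × 456 = 5472
  Σ(formed) = 8072 kJ
ΔH = Σ(broken) − Σ(formed) = 7107 − 8072 = −965 kJ

ΔH ≈ −965 kJ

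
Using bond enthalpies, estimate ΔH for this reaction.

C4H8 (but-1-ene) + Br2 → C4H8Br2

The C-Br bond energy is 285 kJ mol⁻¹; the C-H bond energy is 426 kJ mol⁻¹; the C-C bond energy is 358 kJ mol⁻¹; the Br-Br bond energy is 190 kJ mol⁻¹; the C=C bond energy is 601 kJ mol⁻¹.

ΔH ≈ −137 kJ

Bonds broken (reactants):
  Br-Br: 1 × 190 = 190
  C-C: 2 × 358 = 716
  C-H: 8 × 426 = 3408
  C=C: 1 × 601 = 601
  Σ(broken) = 4915 kJ
Bonds formed (products):
  C-Br: 2 × 285 = 570
  C-C: 3 × 358 = 1074
  C-H: 8 × 426 = 3408
  Σ(formed) = 5052 kJ
ΔH = Σ(broken) − Σ(formed) = 4915 − 5052 = −137 kJ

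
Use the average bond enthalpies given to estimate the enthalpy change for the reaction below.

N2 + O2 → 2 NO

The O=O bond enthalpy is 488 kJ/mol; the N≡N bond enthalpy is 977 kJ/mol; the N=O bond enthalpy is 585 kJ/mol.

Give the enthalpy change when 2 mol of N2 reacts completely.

ΔH = +590 kJ

Bonds broken (reactants):
  N≡N: 1 × 977 = 977
  O=O: 1 × 488 = 488
  Σ(broken) = 1465 kJ
Bonds formed (products):
  N=O: 2 × 585 = 1170
  Σ(formed) = 1170 kJ
ΔH = Σ(broken) − Σ(formed) = 1465 − 1170 = +295 kJ
For 2× the reaction as written: 2 × (+295) = +590 kJ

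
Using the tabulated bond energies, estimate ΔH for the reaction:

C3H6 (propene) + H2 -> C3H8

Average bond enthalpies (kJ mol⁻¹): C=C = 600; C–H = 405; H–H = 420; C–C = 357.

ΔH ≈ −147 kJ

Bonds broken (reactants):
  C–C: 1 × 357 = 357
  C–H: 6 × 405 = 2430
  C=C: 1 × 600 = 600
  H–H: 1 × 420 = 420
  Σ(broken) = 3807 kJ
Bonds formed (products):
  C–C: 2 × 357 = 714
  C–H: 8 × 405 = 3240
  Σ(formed) = 3954 kJ
ΔH = Σ(broken) − Σ(formed) = 3807 − 3954 = −147 kJ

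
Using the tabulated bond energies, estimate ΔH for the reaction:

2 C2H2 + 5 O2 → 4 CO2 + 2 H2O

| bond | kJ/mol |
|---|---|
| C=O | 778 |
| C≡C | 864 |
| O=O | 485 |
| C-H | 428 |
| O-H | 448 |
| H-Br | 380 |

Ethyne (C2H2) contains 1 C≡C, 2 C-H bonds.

ΔH ≈ −2151 kJ

Bonds broken (reactants):
  C≡C: 2 × 864 = 1728
  C-H: 4 × 428 = 1712
  O=O: 5 × 485 = 2425
  Σ(broken) = 5865 kJ
Bonds formed (products):
  C=O: 8 × 778 = 6224
  O-H: 4 × 448 = 1792
  Σ(formed) = 8016 kJ
ΔH = Σ(broken) − Σ(formed) = 5865 − 8016 = −2151 kJ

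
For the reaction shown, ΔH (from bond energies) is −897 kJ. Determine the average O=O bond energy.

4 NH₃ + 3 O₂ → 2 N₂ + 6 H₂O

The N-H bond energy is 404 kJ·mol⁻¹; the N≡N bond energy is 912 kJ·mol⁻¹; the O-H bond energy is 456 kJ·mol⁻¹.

D(O=O) ≈ 517 kJ/mol

Let D be the O=O bond energy.
Σ(broken) = 12×404 + 3×D = 4848 + 3D
Σ(formed) = 2×912 + 12×456 = 7296
ΔH = Σ(broken) − Σ(formed) = (4848 + 3D) − (7296) = −2448 + 3D
Setting this equal to −897 kJ gives 3D = 1551, so D = 517 kJ/mol.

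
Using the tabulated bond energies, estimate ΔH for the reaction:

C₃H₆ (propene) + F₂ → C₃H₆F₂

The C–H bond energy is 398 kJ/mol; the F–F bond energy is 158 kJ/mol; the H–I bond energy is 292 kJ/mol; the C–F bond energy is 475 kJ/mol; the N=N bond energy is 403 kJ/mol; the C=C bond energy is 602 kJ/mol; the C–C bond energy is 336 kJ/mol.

ΔH ≈ −526 kJ

Bonds broken (reactants):
  C–C: 1 × 336 = 336
  C–H: 6 × 398 = 2388
  C=C: 1 × 602 = 602
  F–F: 1 × 158 = 158
  Σ(broken) = 3484 kJ
Bonds formed (products):
  C–C: 2 × 336 = 672
  C–F: 2 × 475 = 950
  C–H: 6 × 398 = 2388
  Σ(formed) = 4010 kJ
ΔH = Σ(broken) − Σ(formed) = 3484 − 4010 = −526 kJ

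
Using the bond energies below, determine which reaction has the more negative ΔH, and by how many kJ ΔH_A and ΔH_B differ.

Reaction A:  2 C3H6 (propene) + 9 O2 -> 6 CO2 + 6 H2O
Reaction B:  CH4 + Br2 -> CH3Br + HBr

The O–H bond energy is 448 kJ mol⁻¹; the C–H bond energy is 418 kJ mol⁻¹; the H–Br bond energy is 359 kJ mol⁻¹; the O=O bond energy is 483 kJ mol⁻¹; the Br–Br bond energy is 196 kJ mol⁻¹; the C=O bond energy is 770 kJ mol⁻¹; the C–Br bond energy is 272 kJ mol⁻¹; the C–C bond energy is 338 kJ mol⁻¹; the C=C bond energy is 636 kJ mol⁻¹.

Reaction A, by 3288 kJ

Reaction A:
  Bonds broken (reactants):
    C–C: 2 × 338 = 676
    C–H: 12 × 418 = 5016
    C=C: 2 × 636 = 1272
    O=O: 9 × 483 = 4347
    Σ(broken) = 11311 kJ
  Bonds formed (products):
    C=O: 12 × 770 = 9240
    O–H: 12 × 448 = 5376
    Σ(formed) = 14616 kJ
  ΔH_A = 11311 − 14616 = −3305 kJ
Reaction B:
  Bonds broken (reactants):
    Br–Br: 1 × 196 = 196
    C–H: 4 × 418 = 1672
    Σ(broken) = 1868 kJ
  Bonds formed (products):
    C–Br: 1 × 272 = 272
    C–H: 3 × 418 = 1254
    H–Br: 1 × 359 = 359
    Σ(formed) = 1885 kJ
  ΔH_B = 1868 − 1885 = −17 kJ
ΔH_A − ΔH_B = −3288 kJ, so reaction A has the more negative ΔH; |ΔH_A − ΔH_B| = 3288 kJ.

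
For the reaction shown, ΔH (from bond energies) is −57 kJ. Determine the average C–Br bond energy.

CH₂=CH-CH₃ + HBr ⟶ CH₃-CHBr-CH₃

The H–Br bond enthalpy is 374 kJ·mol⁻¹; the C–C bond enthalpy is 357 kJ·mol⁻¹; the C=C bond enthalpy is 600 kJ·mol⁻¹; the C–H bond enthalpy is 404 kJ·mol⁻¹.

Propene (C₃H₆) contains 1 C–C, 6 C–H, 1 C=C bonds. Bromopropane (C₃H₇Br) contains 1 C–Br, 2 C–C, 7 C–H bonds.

Let D be the C–Br bond energy.
Σ(broken) = 1×357 + 6×404 + 1×600 + 1×374 = 3755
Σ(formed) = 1×D + 2×357 + 7×404 = 3542 + D
ΔH = Σ(broken) − Σ(formed) = (3755) − (3542 + D) = +213 − D
Setting this equal to −57 kJ gives D = 270 kJ/mol.

D(C–Br) ≈ 270 kJ/mol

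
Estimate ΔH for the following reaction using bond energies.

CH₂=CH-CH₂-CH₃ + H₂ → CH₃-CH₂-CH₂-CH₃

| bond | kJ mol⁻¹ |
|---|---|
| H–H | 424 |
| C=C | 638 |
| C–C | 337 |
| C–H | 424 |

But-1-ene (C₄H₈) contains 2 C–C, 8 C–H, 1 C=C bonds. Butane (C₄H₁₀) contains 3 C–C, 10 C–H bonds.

Bonds broken (reactants):
  C–C: 2 × 337 = 674
  C–H: 8 × 424 = 3392
  C=C: 1 × 638 = 638
  H–H: 1 × 424 = 424
  Σ(broken) = 5128 kJ
Bonds formed (products):
  C–C: 3 × 337 = 1011
  C–H: 10 × 424 = 4240
  Σ(formed) = 5251 kJ
ΔH = Σ(broken) − Σ(formed) = 5128 − 5251 = −123 kJ

ΔH ≈ −123 kJ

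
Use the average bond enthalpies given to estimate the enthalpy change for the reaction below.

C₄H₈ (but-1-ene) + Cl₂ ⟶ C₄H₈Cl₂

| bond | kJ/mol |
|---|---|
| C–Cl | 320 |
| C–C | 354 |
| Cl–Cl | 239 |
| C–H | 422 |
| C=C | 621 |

Bonds broken (reactants):
  C–C: 2 × 354 = 708
  C–H: 8 × 422 = 3376
  C=C: 1 × 621 = 621
  Cl–Cl: 1 × 239 = 239
  Σ(broken) = 4944 kJ
Bonds formed (products):
  C–C: 3 × 354 = 1062
  C–Cl: 2 × 320 = 640
  C–H: 8 × 422 = 3376
  Σ(formed) = 5078 kJ
ΔH = Σ(broken) − Σ(formed) = 4944 − 5078 = −134 kJ

ΔH ≈ −134 kJ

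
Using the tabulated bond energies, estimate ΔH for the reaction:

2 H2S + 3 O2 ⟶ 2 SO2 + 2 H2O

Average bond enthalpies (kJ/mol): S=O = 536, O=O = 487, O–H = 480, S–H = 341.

ΔH ≈ −1239 kJ

Bonds broken (reactants):
  O=O: 3 × 487 = 1461
  S–H: 4 × 341 = 1364
  Σ(broken) = 2825 kJ
Bonds formed (products):
  O–H: 4 × 480 = 1920
  S=O: 4 × 536 = 2144
  Σ(formed) = 4064 kJ
ΔH = Σ(broken) − Σ(formed) = 2825 − 4064 = −1239 kJ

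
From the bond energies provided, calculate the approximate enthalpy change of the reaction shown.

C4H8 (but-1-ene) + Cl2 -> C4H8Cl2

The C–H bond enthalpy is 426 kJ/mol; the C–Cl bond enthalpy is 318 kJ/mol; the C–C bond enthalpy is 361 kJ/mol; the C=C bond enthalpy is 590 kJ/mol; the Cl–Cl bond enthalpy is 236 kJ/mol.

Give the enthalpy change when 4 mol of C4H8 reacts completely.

Bonds broken (reactants):
  C–C: 2 × 361 = 722
  C–H: 8 × 426 = 3408
  C=C: 1 × 590 = 590
  Cl–Cl: 1 × 236 = 236
  Σ(broken) = 4956 kJ
Bonds formed (products):
  C–C: 3 × 361 = 1083
  C–Cl: 2 × 318 = 636
  C–H: 8 × 426 = 3408
  Σ(formed) = 5127 kJ
ΔH = Σ(broken) − Σ(formed) = 4956 − 5127 = −171 kJ
For 4× the reaction as written: 4 × (−171) = −684 kJ

ΔH = −684 kJ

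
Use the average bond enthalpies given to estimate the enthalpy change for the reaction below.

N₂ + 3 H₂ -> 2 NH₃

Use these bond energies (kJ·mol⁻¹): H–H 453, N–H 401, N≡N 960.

Bonds broken (reactants):
  H–H: 3 × 453 = 1359
  N≡N: 1 × 960 = 960
  Σ(broken) = 2319 kJ
Bonds formed (products):
  N–H: 6 × 401 = 2406
  Σ(formed) = 2406 kJ
ΔH = Σ(broken) − Σ(formed) = 2319 − 2406 = −87 kJ

ΔH ≈ −87 kJ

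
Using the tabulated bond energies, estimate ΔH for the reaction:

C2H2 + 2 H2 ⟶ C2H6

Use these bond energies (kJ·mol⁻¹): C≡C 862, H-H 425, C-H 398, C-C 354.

Bonds broken (reactants):
  C≡C: 1 × 862 = 862
  C-H: 2 × 398 = 796
  H-H: 2 × 425 = 850
  Σ(broken) = 2508 kJ
Bonds formed (products):
  C-C: 1 × 354 = 354
  C-H: 6 × 398 = 2388
  Σ(formed) = 2742 kJ
ΔH = Σ(broken) − Σ(formed) = 2508 − 2742 = −234 kJ

ΔH ≈ −234 kJ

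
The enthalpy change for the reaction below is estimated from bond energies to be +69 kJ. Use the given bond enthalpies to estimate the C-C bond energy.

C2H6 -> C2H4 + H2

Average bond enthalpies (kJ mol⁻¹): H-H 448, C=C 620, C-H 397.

Let D be the C-C bond energy.
Σ(broken) = 1×D + 6×397 = 2382 + D
Σ(formed) = 4×397 + 1×620 + 1×448 = 2656
ΔH = Σ(broken) − Σ(formed) = (2382 + D) − (2656) = −274 + D
Setting this equal to +69 kJ gives D = 343 kJ/mol.

D(C-C) ≈ 343 kJ/mol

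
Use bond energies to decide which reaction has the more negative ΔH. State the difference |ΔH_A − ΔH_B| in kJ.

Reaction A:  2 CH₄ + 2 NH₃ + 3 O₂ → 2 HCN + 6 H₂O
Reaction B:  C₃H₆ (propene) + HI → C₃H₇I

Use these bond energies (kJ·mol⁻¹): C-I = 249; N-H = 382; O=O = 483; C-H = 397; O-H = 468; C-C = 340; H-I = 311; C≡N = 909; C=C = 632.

Reaction A:
  Bonds broken (reactants):
    C-H: 8 × 397 = 3176
    N-H: 6 × 382 = 2292
    O=O: 3 × 483 = 1449
    Σ(broken) = 6917 kJ
  Bonds formed (products):
    C≡N: 2 × 909 = 1818
    C-H: 2 × 397 = 794
    O-H: 12 × 468 = 5616
    Σ(formed) = 8228 kJ
  ΔH_A = 6917 − 8228 = −1311 kJ
Reaction B:
  Bonds broken (reactants):
    C-C: 1 × 340 = 340
    C-H: 6 × 397 = 2382
    C=C: 1 × 632 = 632
    H-I: 1 × 311 = 311
    Σ(broken) = 3665 kJ
  Bonds formed (products):
    C-C: 2 × 340 = 680
    C-H: 7 × 397 = 2779
    C-I: 1 × 249 = 249
    Σ(formed) = 3708 kJ
  ΔH_B = 3665 − 3708 = −43 kJ
ΔH_A − ΔH_B = −1268 kJ, so reaction A has the more negative ΔH; |ΔH_A − ΔH_B| = 1268 kJ.

Reaction A, by 1268 kJ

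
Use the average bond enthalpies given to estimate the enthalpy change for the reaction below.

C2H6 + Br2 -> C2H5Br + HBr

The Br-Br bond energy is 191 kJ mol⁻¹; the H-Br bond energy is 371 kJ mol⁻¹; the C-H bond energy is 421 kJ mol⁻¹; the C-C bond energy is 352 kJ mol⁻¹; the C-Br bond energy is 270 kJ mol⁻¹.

ΔH ≈ −29 kJ

Bonds broken (reactants):
  Br-Br: 1 × 191 = 191
  C-C: 1 × 352 = 352
  C-H: 6 × 421 = 2526
  Σ(broken) = 3069 kJ
Bonds formed (products):
  C-Br: 1 × 270 = 270
  C-C: 1 × 352 = 352
  C-H: 5 × 421 = 2105
  H-Br: 1 × 371 = 371
  Σ(formed) = 3098 kJ
ΔH = Σ(broken) − Σ(formed) = 3069 − 3098 = −29 kJ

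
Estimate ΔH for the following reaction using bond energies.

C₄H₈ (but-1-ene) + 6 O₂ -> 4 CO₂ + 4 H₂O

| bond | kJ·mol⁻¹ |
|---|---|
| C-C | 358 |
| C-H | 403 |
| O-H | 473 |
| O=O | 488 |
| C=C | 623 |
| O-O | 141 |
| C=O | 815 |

Bonds broken (reactants):
  C-C: 2 × 358 = 716
  C-H: 8 × 403 = 3224
  C=C: 1 × 623 = 623
  O=O: 6 × 488 = 2928
  Σ(broken) = 7491 kJ
Bonds formed (products):
  C=O: 8 × 815 = 6520
  O-H: 8 × 473 = 3784
  Σ(formed) = 10304 kJ
ΔH = Σ(broken) − Σ(formed) = 7491 − 10304 = −2813 kJ

ΔH ≈ −2813 kJ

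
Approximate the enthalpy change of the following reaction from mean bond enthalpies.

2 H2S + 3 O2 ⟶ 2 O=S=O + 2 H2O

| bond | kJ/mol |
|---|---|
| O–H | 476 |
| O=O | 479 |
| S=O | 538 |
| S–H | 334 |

Bonds broken (reactants):
  O=O: 3 × 479 = 1437
  S–H: 4 × 334 = 1336
  Σ(broken) = 2773 kJ
Bonds formed (products):
  O–H: 4 × 476 = 1904
  S=O: 4 × 538 = 2152
  Σ(formed) = 4056 kJ
ΔH = Σ(broken) − Σ(formed) = 2773 − 4056 = −1283 kJ

ΔH ≈ −1283 kJ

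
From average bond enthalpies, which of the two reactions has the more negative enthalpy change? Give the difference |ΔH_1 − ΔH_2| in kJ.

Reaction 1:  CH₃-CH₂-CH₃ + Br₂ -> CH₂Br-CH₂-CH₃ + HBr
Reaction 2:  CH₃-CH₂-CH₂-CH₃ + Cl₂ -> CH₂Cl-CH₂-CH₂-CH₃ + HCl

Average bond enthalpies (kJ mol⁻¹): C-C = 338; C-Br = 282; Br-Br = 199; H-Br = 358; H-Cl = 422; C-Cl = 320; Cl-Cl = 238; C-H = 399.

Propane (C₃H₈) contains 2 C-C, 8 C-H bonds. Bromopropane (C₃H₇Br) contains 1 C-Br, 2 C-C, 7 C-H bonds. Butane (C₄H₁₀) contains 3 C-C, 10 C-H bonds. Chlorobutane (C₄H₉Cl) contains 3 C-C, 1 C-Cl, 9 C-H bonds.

Reaction 1:
  Bonds broken (reactants):
    Br-Br: 1 × 199 = 199
    C-C: 2 × 338 = 676
    C-H: 8 × 399 = 3192
    Σ(broken) = 4067 kJ
  Bonds formed (products):
    C-Br: 1 × 282 = 282
    C-C: 2 × 338 = 676
    C-H: 7 × 399 = 2793
    H-Br: 1 × 358 = 358
    Σ(formed) = 4109 kJ
  ΔH_1 = 4067 − 4109 = −42 kJ
Reaction 2:
  Bonds broken (reactants):
    C-C: 3 × 338 = 1014
    C-H: 10 × 399 = 3990
    Cl-Cl: 1 × 238 = 238
    Σ(broken) = 5242 kJ
  Bonds formed (products):
    C-C: 3 × 338 = 1014
    C-Cl: 1 × 320 = 320
    C-H: 9 × 399 = 3591
    H-Cl: 1 × 422 = 422
    Σ(formed) = 5347 kJ
  ΔH_2 = 5242 − 5347 = −105 kJ
ΔH_1 − ΔH_2 = +63 kJ, so reaction 2 has the more negative ΔH; |ΔH_1 − ΔH_2| = 63 kJ.

Reaction 2, by 63 kJ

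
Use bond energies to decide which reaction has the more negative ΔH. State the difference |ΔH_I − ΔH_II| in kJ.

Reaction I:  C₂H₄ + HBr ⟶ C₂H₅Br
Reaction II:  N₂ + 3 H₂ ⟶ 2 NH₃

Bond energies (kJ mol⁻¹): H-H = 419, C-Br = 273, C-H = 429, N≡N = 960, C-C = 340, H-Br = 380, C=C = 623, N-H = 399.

Reaction I:
  Bonds broken (reactants):
    C-H: 4 × 429 = 1716
    C=C: 1 × 623 = 623
    H-Br: 1 × 380 = 380
    Σ(broken) = 2719 kJ
  Bonds formed (products):
    C-Br: 1 × 273 = 273
    C-C: 1 × 340 = 340
    C-H: 5 × 429 = 2145
    Σ(formed) = 2758 kJ
  ΔH_I = 2719 − 2758 = −39 kJ
Reaction II:
  Bonds broken (reactants):
    H-H: 3 × 419 = 1257
    N≡N: 1 × 960 = 960
    Σ(broken) = 2217 kJ
  Bonds formed (products):
    N-H: 6 × 399 = 2394
    Σ(formed) = 2394 kJ
  ΔH_II = 2217 − 2394 = −177 kJ
ΔH_I − ΔH_II = +138 kJ, so reaction II has the more negative ΔH; |ΔH_I − ΔH_II| = 138 kJ.

Reaction II, by 138 kJ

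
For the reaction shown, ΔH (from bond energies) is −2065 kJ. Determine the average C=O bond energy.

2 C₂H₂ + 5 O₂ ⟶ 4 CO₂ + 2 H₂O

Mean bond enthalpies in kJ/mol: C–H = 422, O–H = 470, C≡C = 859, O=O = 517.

D(C=O) ≈ 772 kJ/mol

Let D be the C=O bond energy.
Σ(broken) = 2×859 + 4×422 + 5×517 = 5991
Σ(formed) = 8×D + 4×470 = 1880 + 8D
ΔH = Σ(broken) − Σ(formed) = (5991) − (1880 + 8D) = +4111 − 8D
Setting this equal to −2065 kJ gives 8D = 6176, so D = 772 kJ/mol.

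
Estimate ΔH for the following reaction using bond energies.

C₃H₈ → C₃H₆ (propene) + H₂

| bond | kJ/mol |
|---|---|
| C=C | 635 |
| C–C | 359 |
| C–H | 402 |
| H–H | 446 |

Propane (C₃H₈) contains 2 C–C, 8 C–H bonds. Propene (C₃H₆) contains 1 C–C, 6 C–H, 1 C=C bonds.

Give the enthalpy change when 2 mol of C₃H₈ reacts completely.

ΔH = +164 kJ

Bonds broken (reactants):
  C–C: 2 × 359 = 718
  C–H: 8 × 402 = 3216
  Σ(broken) = 3934 kJ
Bonds formed (products):
  C–C: 1 × 359 = 359
  C–H: 6 × 402 = 2412
  C=C: 1 × 635 = 635
  H–H: 1 × 446 = 446
  Σ(formed) = 3852 kJ
ΔH = Σ(broken) − Σ(formed) = 3934 − 3852 = +82 kJ
For 2× the reaction as written: 2 × (+82) = +164 kJ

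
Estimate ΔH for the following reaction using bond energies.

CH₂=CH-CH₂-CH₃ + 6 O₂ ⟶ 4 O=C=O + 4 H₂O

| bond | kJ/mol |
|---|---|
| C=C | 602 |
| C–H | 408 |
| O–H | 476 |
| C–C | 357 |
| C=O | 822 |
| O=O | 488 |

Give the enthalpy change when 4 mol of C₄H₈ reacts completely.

Bonds broken (reactants):
  C–C: 2 × 357 = 714
  C–H: 8 × 408 = 3264
  C=C: 1 × 602 = 602
  O=O: 6 × 488 = 2928
  Σ(broken) = 7508 kJ
Bonds formed (products):
  C=O: 8 × 822 = 6576
  O–H: 8 × 476 = 3808
  Σ(formed) = 10384 kJ
ΔH = Σ(broken) − Σ(formed) = 7508 − 10384 = −2876 kJ
For 4× the reaction as written: 4 × (−2876) = −11504 kJ

ΔH = −11504 kJ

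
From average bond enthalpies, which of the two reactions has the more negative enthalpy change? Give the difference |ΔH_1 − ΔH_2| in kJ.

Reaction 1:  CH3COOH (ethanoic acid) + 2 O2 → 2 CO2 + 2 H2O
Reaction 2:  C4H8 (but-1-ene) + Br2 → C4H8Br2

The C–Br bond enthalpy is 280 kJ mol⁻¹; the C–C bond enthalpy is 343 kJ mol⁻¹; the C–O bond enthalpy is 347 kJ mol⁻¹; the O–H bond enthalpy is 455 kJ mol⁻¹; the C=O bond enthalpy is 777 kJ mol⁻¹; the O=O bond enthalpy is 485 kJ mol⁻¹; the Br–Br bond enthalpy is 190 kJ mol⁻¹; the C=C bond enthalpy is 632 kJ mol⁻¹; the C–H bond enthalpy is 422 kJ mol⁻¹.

Reaction 1, by 689 kJ

Reaction 1:
  Bonds broken (reactants):
    C–C: 1 × 343 = 343
    C–H: 3 × 422 = 1266
    C–O: 1 × 347 = 347
    C=O: 1 × 777 = 777
    O–H: 1 × 455 = 455
    O=O: 2 × 485 = 970
    Σ(broken) = 4158 kJ
  Bonds formed (products):
    C=O: 4 × 777 = 3108
    O–H: 4 × 455 = 1820
    Σ(formed) = 4928 kJ
  ΔH_1 = 4158 − 4928 = −770 kJ
Reaction 2:
  Bonds broken (reactants):
    Br–Br: 1 × 190 = 190
    C–C: 2 × 343 = 686
    C–H: 8 × 422 = 3376
    C=C: 1 × 632 = 632
    Σ(broken) = 4884 kJ
  Bonds formed (products):
    C–Br: 2 × 280 = 560
    C–C: 3 × 343 = 1029
    C–H: 8 × 422 = 3376
    Σ(formed) = 4965 kJ
  ΔH_2 = 4884 − 4965 = −81 kJ
ΔH_1 − ΔH_2 = −689 kJ, so reaction 1 has the more negative ΔH; |ΔH_1 − ΔH_2| = 689 kJ.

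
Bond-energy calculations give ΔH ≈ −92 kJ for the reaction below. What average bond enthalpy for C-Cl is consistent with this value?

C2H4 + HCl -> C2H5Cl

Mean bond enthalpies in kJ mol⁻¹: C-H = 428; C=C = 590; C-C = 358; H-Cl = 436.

D(C-Cl) ≈ 332 kJ/mol

Let D be the C-Cl bond energy.
Σ(broken) = 4×428 + 1×590 + 1×436 = 2738
Σ(formed) = 1×358 + 1×D + 5×428 = 2498 + D
ΔH = Σ(broken) − Σ(formed) = (2738) − (2498 + D) = +240 − D
Setting this equal to −92 kJ gives D = 332 kJ/mol.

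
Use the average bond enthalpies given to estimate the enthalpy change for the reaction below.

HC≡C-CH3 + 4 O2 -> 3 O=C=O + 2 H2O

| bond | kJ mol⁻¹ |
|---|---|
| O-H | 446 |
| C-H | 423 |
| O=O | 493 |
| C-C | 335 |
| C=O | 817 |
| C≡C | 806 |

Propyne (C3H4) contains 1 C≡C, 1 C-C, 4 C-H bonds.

ΔH ≈ −1881 kJ

Bonds broken (reactants):
  C≡C: 1 × 806 = 806
  C-C: 1 × 335 = 335
  C-H: 4 × 423 = 1692
  O=O: 4 × 493 = 1972
  Σ(broken) = 4805 kJ
Bonds formed (products):
  C=O: 6 × 817 = 4902
  O-H: 4 × 446 = 1784
  Σ(formed) = 6686 kJ
ΔH = Σ(broken) − Σ(formed) = 4805 − 6686 = −1881 kJ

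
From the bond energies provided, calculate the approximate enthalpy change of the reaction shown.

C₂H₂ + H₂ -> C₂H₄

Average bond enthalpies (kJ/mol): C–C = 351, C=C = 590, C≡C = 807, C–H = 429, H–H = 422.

ΔH ≈ −219 kJ

Bonds broken (reactants):
  C≡C: 1 × 807 = 807
  C–H: 2 × 429 = 858
  H–H: 1 × 422 = 422
  Σ(broken) = 2087 kJ
Bonds formed (products):
  C–H: 4 × 429 = 1716
  C=C: 1 × 590 = 590
  Σ(formed) = 2306 kJ
ΔH = Σ(broken) − Σ(formed) = 2087 − 2306 = −219 kJ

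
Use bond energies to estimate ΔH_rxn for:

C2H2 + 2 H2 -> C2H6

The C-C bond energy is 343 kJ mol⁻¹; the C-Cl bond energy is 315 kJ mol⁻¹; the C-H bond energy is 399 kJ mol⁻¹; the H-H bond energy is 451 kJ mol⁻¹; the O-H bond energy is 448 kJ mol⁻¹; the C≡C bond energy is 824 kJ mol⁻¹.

ΔH ≈ −213 kJ

Bonds broken (reactants):
  C≡C: 1 × 824 = 824
  C-H: 2 × 399 = 798
  H-H: 2 × 451 = 902
  Σ(broken) = 2524 kJ
Bonds formed (products):
  C-C: 1 × 343 = 343
  C-H: 6 × 399 = 2394
  Σ(formed) = 2737 kJ
ΔH = Σ(broken) − Σ(formed) = 2524 − 2737 = −213 kJ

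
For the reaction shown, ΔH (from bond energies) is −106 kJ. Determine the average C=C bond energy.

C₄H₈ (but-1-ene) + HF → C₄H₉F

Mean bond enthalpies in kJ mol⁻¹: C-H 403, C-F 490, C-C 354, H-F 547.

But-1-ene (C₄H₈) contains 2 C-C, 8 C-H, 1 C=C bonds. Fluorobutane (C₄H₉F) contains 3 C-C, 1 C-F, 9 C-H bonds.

Let D be the C=C bond energy.
Σ(broken) = 2×354 + 8×403 + 1×D + 1×547 = 4479 + D
Σ(formed) = 3×354 + 1×490 + 9×403 = 5179
ΔH = Σ(broken) − Σ(formed) = (4479 + D) − (5179) = −700 + D
Setting this equal to −106 kJ gives D = 594 kJ/mol.

D(C=C) ≈ 594 kJ/mol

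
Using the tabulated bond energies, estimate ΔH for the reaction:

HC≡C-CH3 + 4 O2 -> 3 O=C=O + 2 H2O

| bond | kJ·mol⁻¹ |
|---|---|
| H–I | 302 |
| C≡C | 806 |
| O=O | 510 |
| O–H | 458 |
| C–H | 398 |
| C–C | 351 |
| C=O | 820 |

Bonds broken (reactants):
  C≡C: 1 × 806 = 806
  C–C: 1 × 351 = 351
  C–H: 4 × 398 = 1592
  O=O: 4 × 510 = 2040
  Σ(broken) = 4789 kJ
Bonds formed (products):
  C=O: 6 × 820 = 4920
  O–H: 4 × 458 = 1832
  Σ(formed) = 6752 kJ
ΔH = Σ(broken) − Σ(formed) = 4789 − 6752 = −1963 kJ

ΔH ≈ −1963 kJ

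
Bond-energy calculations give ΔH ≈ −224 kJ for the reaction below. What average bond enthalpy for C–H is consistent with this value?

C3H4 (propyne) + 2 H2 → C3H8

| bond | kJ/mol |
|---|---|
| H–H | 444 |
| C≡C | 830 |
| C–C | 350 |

Let D be the C–H bond energy.
Σ(broken) = 1×830 + 1×350 + 4×D + 2×444 = 2068 + 4D
Σ(formed) = 2×350 + 8×D = 700 + 8D
ΔH = Σ(broken) − Σ(formed) = (2068 + 4D) − (700 + 8D) = +1368 − 4D
Setting this equal to −224 kJ gives 4D = 1592, so D = 398 kJ/mol.

D(C–H) ≈ 398 kJ/mol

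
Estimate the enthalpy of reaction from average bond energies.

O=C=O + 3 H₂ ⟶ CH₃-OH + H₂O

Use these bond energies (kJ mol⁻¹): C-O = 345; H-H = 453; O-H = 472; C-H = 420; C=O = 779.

Bonds broken (reactants):
  C=O: 2 × 779 = 1558
  H-H: 3 × 453 = 1359
  Σ(broken) = 2917 kJ
Bonds formed (products):
  C-H: 3 × 420 = 1260
  C-O: 1 × 345 = 345
  O-H: 3 × 472 = 1416
  Σ(formed) = 3021 kJ
ΔH = Σ(broken) − Σ(formed) = 2917 − 3021 = −104 kJ

ΔH ≈ −104 kJ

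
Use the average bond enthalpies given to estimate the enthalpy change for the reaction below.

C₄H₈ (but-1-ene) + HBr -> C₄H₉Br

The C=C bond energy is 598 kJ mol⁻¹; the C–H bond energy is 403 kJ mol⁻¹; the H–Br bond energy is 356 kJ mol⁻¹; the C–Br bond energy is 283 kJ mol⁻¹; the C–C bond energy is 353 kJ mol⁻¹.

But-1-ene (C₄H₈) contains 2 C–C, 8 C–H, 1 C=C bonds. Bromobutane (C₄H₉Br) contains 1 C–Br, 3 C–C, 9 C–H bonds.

ΔH ≈ −85 kJ

Bonds broken (reactants):
  C–C: 2 × 353 = 706
  C–H: 8 × 403 = 3224
  C=C: 1 × 598 = 598
  H–Br: 1 × 356 = 356
  Σ(broken) = 4884 kJ
Bonds formed (products):
  C–Br: 1 × 283 = 283
  C–C: 3 × 353 = 1059
  C–H: 9 × 403 = 3627
  Σ(formed) = 4969 kJ
ΔH = Σ(broken) − Σ(formed) = 4884 − 4969 = −85 kJ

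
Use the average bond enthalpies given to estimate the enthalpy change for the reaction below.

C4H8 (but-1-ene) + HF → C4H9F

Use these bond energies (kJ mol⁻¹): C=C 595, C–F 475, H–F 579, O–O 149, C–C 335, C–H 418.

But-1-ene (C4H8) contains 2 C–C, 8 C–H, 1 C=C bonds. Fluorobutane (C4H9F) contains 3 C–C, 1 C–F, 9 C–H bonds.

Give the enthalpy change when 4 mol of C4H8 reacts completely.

ΔH = −216 kJ

Bonds broken (reactants):
  C–C: 2 × 335 = 670
  C–H: 8 × 418 = 3344
  C=C: 1 × 595 = 595
  H–F: 1 × 579 = 579
  Σ(broken) = 5188 kJ
Bonds formed (products):
  C–C: 3 × 335 = 1005
  C–F: 1 × 475 = 475
  C–H: 9 × 418 = 3762
  Σ(formed) = 5242 kJ
ΔH = Σ(broken) − Σ(formed) = 5188 − 5242 = −54 kJ
For 4× the reaction as written: 4 × (−54) = −216 kJ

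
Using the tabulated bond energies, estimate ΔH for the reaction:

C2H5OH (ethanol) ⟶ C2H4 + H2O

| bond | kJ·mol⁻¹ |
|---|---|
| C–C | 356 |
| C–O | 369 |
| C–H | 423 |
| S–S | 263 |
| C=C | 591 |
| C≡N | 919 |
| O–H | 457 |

ΔH ≈ +100 kJ

Bonds broken (reactants):
  C–C: 1 × 356 = 356
  C–H: 5 × 423 = 2115
  C–O: 1 × 369 = 369
  O–H: 1 × 457 = 457
  Σ(broken) = 3297 kJ
Bonds formed (products):
  C–H: 4 × 423 = 1692
  C=C: 1 × 591 = 591
  O–H: 2 × 457 = 914
  Σ(formed) = 3197 kJ
ΔH = Σ(broken) − Σ(formed) = 3297 − 3197 = +100 kJ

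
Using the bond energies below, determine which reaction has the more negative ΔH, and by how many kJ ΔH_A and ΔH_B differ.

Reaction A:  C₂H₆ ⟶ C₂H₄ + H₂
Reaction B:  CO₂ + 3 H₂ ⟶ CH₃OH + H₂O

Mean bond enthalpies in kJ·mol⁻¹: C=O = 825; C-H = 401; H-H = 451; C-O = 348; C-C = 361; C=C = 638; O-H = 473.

Reaction B, by 41 kJ

Reaction A:
  Bonds broken (reactants):
    C-C: 1 × 361 = 361
    C-H: 6 × 401 = 2406
    Σ(broken) = 2767 kJ
  Bonds formed (products):
    C-H: 4 × 401 = 1604
    C=C: 1 × 638 = 638
    H-H: 1 × 451 = 451
    Σ(formed) = 2693 kJ
  ΔH_A = 2767 − 2693 = +74 kJ
Reaction B:
  Bonds broken (reactants):
    C=O: 2 × 825 = 1650
    H-H: 3 × 451 = 1353
    Σ(broken) = 3003 kJ
  Bonds formed (products):
    C-H: 3 × 401 = 1203
    C-O: 1 × 348 = 348
    O-H: 3 × 473 = 1419
    Σ(formed) = 2970 kJ
  ΔH_B = 3003 − 2970 = +33 kJ
ΔH_A − ΔH_B = +41 kJ, so reaction B has the more negative ΔH; |ΔH_A − ΔH_B| = 41 kJ.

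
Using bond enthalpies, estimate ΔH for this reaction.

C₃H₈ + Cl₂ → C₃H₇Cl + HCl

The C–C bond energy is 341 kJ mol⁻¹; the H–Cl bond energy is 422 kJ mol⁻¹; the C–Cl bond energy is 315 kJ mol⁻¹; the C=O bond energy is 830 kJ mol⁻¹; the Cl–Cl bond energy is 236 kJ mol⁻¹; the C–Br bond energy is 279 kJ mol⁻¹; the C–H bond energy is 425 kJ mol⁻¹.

Bonds broken (reactants):
  C–C: 2 × 341 = 682
  C–H: 8 × 425 = 3400
  Cl–Cl: 1 × 236 = 236
  Σ(broken) = 4318 kJ
Bonds formed (products):
  C–C: 2 × 341 = 682
  C–Cl: 1 × 315 = 315
  C–H: 7 × 425 = 2975
  H–Cl: 1 × 422 = 422
  Σ(formed) = 4394 kJ
ΔH = Σ(broken) − Σ(formed) = 4318 − 4394 = −76 kJ

ΔH ≈ −76 kJ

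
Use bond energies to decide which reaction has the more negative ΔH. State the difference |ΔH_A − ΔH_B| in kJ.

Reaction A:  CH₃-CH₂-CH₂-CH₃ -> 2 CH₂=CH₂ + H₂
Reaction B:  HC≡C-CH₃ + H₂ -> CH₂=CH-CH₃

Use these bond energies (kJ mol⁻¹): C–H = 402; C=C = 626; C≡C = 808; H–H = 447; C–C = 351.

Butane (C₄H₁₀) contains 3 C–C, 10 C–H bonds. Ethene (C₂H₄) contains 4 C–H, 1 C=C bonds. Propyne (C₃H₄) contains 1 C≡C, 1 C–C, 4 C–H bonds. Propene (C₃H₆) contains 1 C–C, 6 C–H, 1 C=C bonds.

Reaction A:
  Bonds broken (reactants):
    C–C: 3 × 351 = 1053
    C–H: 10 × 402 = 4020
    Σ(broken) = 5073 kJ
  Bonds formed (products):
    C–H: 8 × 402 = 3216
    C=C: 2 × 626 = 1252
    H–H: 1 × 447 = 447
    Σ(formed) = 4915 kJ
  ΔH_A = 5073 − 4915 = +158 kJ
Reaction B:
  Bonds broken (reactants):
    C≡C: 1 × 808 = 808
    C–C: 1 × 351 = 351
    C–H: 4 × 402 = 1608
    H–H: 1 × 447 = 447
    Σ(broken) = 3214 kJ
  Bonds formed (products):
    C–C: 1 × 351 = 351
    C–H: 6 × 402 = 2412
    C=C: 1 × 626 = 626
    Σ(formed) = 3389 kJ
  ΔH_B = 3214 − 3389 = −175 kJ
ΔH_A − ΔH_B = +333 kJ, so reaction B has the more negative ΔH; |ΔH_A − ΔH_B| = 333 kJ.

Reaction B, by 333 kJ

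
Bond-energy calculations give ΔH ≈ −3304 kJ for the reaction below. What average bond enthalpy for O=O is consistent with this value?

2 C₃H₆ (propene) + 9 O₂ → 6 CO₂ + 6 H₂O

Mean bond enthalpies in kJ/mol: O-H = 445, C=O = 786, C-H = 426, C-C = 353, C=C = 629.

D(O=O) ≈ 488 kJ/mol

Let D be the O=O bond energy.
Σ(broken) = 2×353 + 12×426 + 2×629 + 9×D = 7076 + 9D
Σ(formed) = 12×786 + 12×445 = 14772
ΔH = Σ(broken) − Σ(formed) = (7076 + 9D) − (14772) = −7696 + 9D
Setting this equal to −3304 kJ gives 9D = 4392, so D = 488 kJ/mol.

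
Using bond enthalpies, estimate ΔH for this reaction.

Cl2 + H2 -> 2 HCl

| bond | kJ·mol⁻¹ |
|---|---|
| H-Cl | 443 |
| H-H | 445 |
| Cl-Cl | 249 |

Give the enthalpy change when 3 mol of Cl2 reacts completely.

Bonds broken (reactants):
  Cl-Cl: 1 × 249 = 249
  H-H: 1 × 445 = 445
  Σ(broken) = 694 kJ
Bonds formed (products):
  H-Cl: 2 × 443 = 886
  Σ(formed) = 886 kJ
ΔH = Σ(broken) − Σ(formed) = 694 − 886 = −192 kJ
For 3× the reaction as written: 3 × (−192) = −576 kJ

ΔH = −576 kJ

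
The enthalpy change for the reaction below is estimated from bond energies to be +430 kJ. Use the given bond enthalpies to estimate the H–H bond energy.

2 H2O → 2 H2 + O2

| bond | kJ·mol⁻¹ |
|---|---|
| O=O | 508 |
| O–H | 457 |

Let D be the H–H bond energy.
Σ(broken) = 4×457 = 1828
Σ(formed) = 2×D + 1×508 = 508 + 2D
ΔH = Σ(broken) − Σ(formed) = (1828) − (508 + 2D) = +1320 − 2D
Setting this equal to +430 kJ gives 2D = 890, so D = 445 kJ/mol.

D(H–H) ≈ 445 kJ/mol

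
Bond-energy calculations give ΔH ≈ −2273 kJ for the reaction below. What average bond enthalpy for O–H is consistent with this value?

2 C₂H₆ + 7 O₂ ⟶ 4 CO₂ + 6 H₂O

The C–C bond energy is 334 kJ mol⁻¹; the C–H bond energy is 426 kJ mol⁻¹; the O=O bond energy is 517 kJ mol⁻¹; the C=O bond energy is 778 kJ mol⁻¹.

Let D be the O–H bond energy.
Σ(broken) = 2×334 + 12×426 + 7×517 = 9399
Σ(formed) = 8×778 + 12×D = 6224 + 12D
ΔH = Σ(broken) − Σ(formed) = (9399) − (6224 + 12D) = +3175 − 12D
Setting this equal to −2273 kJ gives 12D = 5448, so D = 454 kJ/mol.

D(O–H) ≈ 454 kJ/mol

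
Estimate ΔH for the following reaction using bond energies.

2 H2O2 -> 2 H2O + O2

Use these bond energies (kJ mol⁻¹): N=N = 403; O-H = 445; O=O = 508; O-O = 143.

ΔH ≈ −222 kJ

Bonds broken (reactants):
  O-H: 4 × 445 = 1780
  O-O: 2 × 143 = 286
  Σ(broken) = 2066 kJ
Bonds formed (products):
  O-H: 4 × 445 = 1780
  O=O: 1 × 508 = 508
  Σ(formed) = 2288 kJ
ΔH = Σ(broken) − Σ(formed) = 2066 − 2288 = −222 kJ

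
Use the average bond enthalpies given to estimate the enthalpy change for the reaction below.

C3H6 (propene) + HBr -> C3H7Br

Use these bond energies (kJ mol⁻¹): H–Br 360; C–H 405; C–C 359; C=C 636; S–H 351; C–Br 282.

ΔH ≈ −50 kJ

Bonds broken (reactants):
  C–C: 1 × 359 = 359
  C–H: 6 × 405 = 2430
  C=C: 1 × 636 = 636
  H–Br: 1 × 360 = 360
  Σ(broken) = 3785 kJ
Bonds formed (products):
  C–Br: 1 × 282 = 282
  C–C: 2 × 359 = 718
  C–H: 7 × 405 = 2835
  Σ(formed) = 3835 kJ
ΔH = Σ(broken) − Σ(formed) = 3785 − 3835 = −50 kJ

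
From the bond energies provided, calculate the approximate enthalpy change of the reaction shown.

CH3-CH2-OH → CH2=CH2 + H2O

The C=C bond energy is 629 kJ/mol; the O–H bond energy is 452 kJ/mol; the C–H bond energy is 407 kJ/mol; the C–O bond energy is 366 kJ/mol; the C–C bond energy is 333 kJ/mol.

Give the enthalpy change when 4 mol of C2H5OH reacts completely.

ΔH = +100 kJ

Bonds broken (reactants):
  C–C: 1 × 333 = 333
  C–H: 5 × 407 = 2035
  C–O: 1 × 366 = 366
  O–H: 1 × 452 = 452
  Σ(broken) = 3186 kJ
Bonds formed (products):
  C–H: 4 × 407 = 1628
  C=C: 1 × 629 = 629
  O–H: 2 × 452 = 904
  Σ(formed) = 3161 kJ
ΔH = Σ(broken) − Σ(formed) = 3186 − 3161 = +25 kJ
For 4× the reaction as written: 4 × (+25) = +100 kJ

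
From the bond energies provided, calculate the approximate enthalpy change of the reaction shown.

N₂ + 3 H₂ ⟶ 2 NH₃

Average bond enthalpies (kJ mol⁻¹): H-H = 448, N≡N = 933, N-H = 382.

ΔH ≈ −15 kJ

Bonds broken (reactants):
  H-H: 3 × 448 = 1344
  N≡N: 1 × 933 = 933
  Σ(broken) = 2277 kJ
Bonds formed (products):
  N-H: 6 × 382 = 2292
  Σ(formed) = 2292 kJ
ΔH = Σ(broken) − Σ(formed) = 2277 − 2292 = −15 kJ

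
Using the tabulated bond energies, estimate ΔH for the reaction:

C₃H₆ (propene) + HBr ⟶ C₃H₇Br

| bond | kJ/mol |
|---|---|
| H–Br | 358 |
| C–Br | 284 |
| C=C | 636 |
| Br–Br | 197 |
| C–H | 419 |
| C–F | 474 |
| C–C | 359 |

Bonds broken (reactants):
  C–C: 1 × 359 = 359
  C–H: 6 × 419 = 2514
  C=C: 1 × 636 = 636
  H–Br: 1 × 358 = 358
  Σ(broken) = 3867 kJ
Bonds formed (products):
  C–Br: 1 × 284 = 284
  C–C: 2 × 359 = 718
  C–H: 7 × 419 = 2933
  Σ(formed) = 3935 kJ
ΔH = Σ(broken) − Σ(formed) = 3867 − 3935 = −68 kJ

ΔH ≈ −68 kJ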